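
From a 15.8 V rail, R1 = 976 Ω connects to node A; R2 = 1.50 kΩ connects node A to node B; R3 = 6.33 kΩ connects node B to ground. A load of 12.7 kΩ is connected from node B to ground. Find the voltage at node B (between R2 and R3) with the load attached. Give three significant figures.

At node B, R3 is in parallel with the load: R3‖R_L = 4224 Ω.
Below node A the resistance is R2 + (R3‖R_L) = 5724 Ω, so V_A = 15.8 × 5724/6700 = 13.50 V.
Then V_B = V_A × (R3‖R_L)/(R2 + R3‖R_L) = 13.50 × 4224/5724 = 9.96 V.

V ≈ 9.96 V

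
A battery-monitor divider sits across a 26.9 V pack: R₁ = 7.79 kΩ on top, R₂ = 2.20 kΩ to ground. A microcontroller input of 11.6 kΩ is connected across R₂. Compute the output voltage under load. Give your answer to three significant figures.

V_out ≈ 5.16 V

The load sits in parallel with R₂: R₂‖R_L = (2.20 × 11.6) / (2.20 + 11.6) = 1.849 kΩ.
V_out = 26.9 × 1.849 / (7.79 + 1.849) = 26.9 × 1.849/9.639 = 5.16 V.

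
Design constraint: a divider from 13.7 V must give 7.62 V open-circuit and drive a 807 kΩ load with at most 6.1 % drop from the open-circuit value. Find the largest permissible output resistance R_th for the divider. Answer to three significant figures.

Loading drop = R_th/(R_th + R_L) ≤ 0.0610, so R_th ≤ R_L · ε/(1−ε) = 807 kΩ × 0.0610/0.9390 = 52.4 kΩ.
(Any R1, R2 with R2/(R1+R2) = 0.556 and R1‖R2 ≤ 52.4 kΩ will meet the spec.)

R_th ≤ 52.4 kΩ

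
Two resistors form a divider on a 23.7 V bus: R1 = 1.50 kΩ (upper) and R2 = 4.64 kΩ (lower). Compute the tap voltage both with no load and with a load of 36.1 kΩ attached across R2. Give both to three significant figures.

Open-circuit: V = 23.7 × 4.64/(1.50 + 4.64) = 17.9 V.
With the load, R2 becomes R2‖R_L = 4.112 kΩ, so V = 23.7 × 4.112/5.612 = 17.4 V.

Unloaded: 17.9 V; loaded: 17.4 V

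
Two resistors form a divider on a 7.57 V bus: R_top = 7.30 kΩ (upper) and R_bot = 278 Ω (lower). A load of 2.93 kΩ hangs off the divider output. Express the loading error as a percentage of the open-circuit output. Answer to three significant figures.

The divider's output (Thévenin) resistance is R_top‖R_bot = 267.8 Ω.
Fractional drop under load = R_th/(R_th + R_L) = 267.8 / (267.8 + 2930) = 0.08375.
So the output falls by 8.37 %.

8.37 %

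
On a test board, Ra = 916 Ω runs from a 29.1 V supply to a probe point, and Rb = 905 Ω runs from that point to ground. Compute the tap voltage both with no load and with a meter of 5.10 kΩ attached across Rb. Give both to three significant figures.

Open-circuit: V = 29.1 × 905/(916 + 905) = 14.5 V.
With the load, Rb becomes Rb‖R_L = 768.6 Ω, so V = 29.1 × 768.6/1685 = 13.3 V.

Unloaded: 14.5 V; loaded: 13.3 V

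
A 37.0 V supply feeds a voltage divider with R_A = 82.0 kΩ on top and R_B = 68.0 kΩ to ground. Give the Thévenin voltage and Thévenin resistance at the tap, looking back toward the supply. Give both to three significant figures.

V_th = 16.8 V, R_th = 37.2 kΩ

V_th is the open-circuit tap voltage: 37.0 × 68.0/(82.0 + 68.0) = 16.8 V.
With the supply zeroed, R_A and R_B appear in parallel from the tap: R_th = R_A‖R_B = (82.0 × 68.0)/150.0 = 37.2 kΩ.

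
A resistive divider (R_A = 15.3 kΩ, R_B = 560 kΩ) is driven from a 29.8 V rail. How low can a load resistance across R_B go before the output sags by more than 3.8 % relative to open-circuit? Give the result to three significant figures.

Output resistance R_th = R_A‖R_B = (15.3 × 560)/575.3 = 14.89 kΩ.
The fractional drop is R_th/(R_th + R_L); requiring this ≤ 0.0380 gives R_L ≥ R_th(1/0.0380 − 1) = 14.89 × 25.32 = 377 kΩ.

R_L(min) ≈ 377 kΩ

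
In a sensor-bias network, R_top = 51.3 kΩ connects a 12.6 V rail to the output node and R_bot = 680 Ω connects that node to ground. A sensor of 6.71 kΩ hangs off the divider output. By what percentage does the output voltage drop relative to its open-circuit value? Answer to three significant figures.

Unloaded V = 12.6 × 680/51980 = 0.16483 V.
Loaded: R_bot‖R_L = 617.4 Ω, giving V = 12.6 × 617.4/51920 = 0.14985 V.
Drop = (0.16483 − 0.14985) / 0.16483 = 9.09 %.

9.09 %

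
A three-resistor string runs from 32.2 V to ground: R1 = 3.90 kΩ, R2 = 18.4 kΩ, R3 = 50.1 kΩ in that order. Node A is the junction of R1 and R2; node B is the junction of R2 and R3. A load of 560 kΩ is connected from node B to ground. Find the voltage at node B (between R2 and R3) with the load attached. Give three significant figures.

At node B, R3 is in parallel with the load: R3‖R_L = 45.99 kΩ.
Below node A the resistance is R2 + (R3‖R_L) = 64.39 kΩ, so V_A = 32.2 × 64.39/68.29 = 30.36 V.
Then V_B = V_A × (R3‖R_L)/(R2 + R3‖R_L) = 30.36 × 45.99/64.39 = 21.7 V.

V ≈ 21.7 V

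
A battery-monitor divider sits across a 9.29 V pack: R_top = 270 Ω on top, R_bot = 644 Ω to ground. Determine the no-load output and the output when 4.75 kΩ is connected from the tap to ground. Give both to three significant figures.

Open-circuit: V = 9.29 × 644/(270 + 644) = 6.55 V.
With the load, R_bot becomes R_bot‖R_L = 567.1 Ω, so V = 9.29 × 567.1/837.1 = 6.29 V.

Unloaded: 6.55 V; loaded: 6.29 V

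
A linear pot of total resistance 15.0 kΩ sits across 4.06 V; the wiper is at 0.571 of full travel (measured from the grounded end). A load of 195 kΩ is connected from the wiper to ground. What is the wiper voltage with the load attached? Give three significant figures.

V ≈ 2.28 V

The wiper splits the pot into (1−α)R = 6.435 kΩ above and αR = 8.565 kΩ below.
Lower section ‖ load = 8.205 kΩ.
V_wiper = 4.06 × 8.205/(6.435 + 8.205) = 2.28 V.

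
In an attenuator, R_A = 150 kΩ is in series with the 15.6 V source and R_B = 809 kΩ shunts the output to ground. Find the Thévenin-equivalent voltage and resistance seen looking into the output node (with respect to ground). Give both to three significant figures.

V_th = 13.2 V, R_th = 127 kΩ

V_th is the open-circuit tap voltage: 15.6 × 809/(150 + 809) = 13.2 V.
With the supply zeroed, R_A and R_B appear in parallel from the tap: R_th = R_A‖R_B = (150 × 809)/959.0 = 127 kΩ.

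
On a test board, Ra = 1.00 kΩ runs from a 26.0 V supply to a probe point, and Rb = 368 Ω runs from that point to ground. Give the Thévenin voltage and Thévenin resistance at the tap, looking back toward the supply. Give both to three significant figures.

V_th is the open-circuit tap voltage: 26.0 × 368/(1000 + 368) = 6.99 V.
With the supply zeroed, Ra and Rb appear in parallel from the tap: R_th = Ra‖Rb = (1000 × 368)/1368 = 269 Ω.

V_th = 6.99 V, R_th = 269 Ω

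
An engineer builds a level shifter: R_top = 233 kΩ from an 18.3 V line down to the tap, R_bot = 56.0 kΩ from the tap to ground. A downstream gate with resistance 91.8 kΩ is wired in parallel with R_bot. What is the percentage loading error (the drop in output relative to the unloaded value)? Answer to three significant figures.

The divider's output (Thévenin) resistance is R_top‖R_bot = 45.15 kΩ.
Fractional drop under load = R_th/(R_th + R_L) = 45.15 / (45.15 + 91.8) = 0.3297.
So the output falls by 33.0 %.

33.0 %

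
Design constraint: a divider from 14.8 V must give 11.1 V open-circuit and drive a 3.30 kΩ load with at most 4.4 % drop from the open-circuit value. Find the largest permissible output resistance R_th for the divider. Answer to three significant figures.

R_th ≤ 152 Ω

Loading drop = R_th/(R_th + R_L) ≤ 0.0440, so R_th ≤ R_L · ε/(1−ε) = 3.30 kΩ × 0.0440/0.9560 = 152 Ω.
(Any R1, R2 with R2/(R1+R2) = 0.750 and R1‖R2 ≤ 152 Ω will meet the spec.)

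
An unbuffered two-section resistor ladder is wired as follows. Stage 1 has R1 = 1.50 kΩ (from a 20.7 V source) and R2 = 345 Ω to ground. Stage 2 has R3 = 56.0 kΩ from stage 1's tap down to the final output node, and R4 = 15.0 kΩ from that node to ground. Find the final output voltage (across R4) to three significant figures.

V_out ≈ 0.815 V

Stage 2 presents R3+R4 = 71000 Ω as a load on stage 1's tap.
Stage 1's lower leg becomes R2‖(R3+R4) = 343.3 Ω, so V_mid = 20.7 × 343.3/1843 = 3.856 V.
Stage 2 is itself unloaded: V_out = V_mid × R4/(R3+R4) = 3.856 × 15000/71000 = 0.815 V.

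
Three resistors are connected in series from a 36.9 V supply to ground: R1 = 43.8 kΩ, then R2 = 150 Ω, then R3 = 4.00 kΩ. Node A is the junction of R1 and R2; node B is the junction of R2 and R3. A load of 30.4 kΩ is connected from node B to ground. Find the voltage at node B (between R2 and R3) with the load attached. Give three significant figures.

At node B, R3 is in parallel with the load: R3‖R_L = 3535 Ω.
Below node A the resistance is R2 + (R3‖R_L) = 3685 Ω, so V_A = 36.9 × 3685/47480 = 2.863 V.
Then V_B = V_A × (R3‖R_L)/(R2 + R3‖R_L) = 2.863 × 3535/3685 = 2.75 V.

V ≈ 2.75 V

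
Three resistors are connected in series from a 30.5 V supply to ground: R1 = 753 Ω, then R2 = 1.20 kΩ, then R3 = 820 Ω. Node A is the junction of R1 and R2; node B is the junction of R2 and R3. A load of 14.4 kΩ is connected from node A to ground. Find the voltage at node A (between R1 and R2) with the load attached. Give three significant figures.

Below node A the series string R2+R3 = 2020 Ω sits in parallel with the 14400 Ω load: 1771 Ω.
V_A = 30.5 × 1771/(753 + 1771) = 21.4 V.

V ≈ 21.4 V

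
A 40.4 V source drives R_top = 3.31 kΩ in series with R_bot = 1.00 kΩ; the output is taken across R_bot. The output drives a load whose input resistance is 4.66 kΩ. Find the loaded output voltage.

V_out ≈ 8.05 V

The load sits in parallel with R_bot: R_bot‖R_L = (1.00 × 4.66) / (1.00 + 4.66) = 0.8233 kΩ.
V_out = 40.4 × 0.8233 / (3.31 + 0.8233) = 40.4 × 0.8233/4.133 = 8.05 V.
(Unloaded it would have been 9.37 V.)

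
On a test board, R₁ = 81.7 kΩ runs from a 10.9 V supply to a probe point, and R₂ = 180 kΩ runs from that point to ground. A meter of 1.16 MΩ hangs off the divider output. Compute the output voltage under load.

The load sits in parallel with R₂: R₂‖R_L = (180 × 1160) / (180 + 1160) = 155.8 kΩ.
V_out = 10.9 × 155.8 / (81.7 + 155.8) = 10.9 × 155.8/237.5 = 7.15 V.

V_out ≈ 7.15 V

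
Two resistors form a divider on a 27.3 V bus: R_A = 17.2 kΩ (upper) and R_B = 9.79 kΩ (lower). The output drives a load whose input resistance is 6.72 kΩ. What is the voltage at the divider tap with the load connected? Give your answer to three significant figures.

The load sits in parallel with R_B: R_B‖R_L = (9.79 × 6.72) / (9.79 + 6.72) = 3.985 kΩ.
V_out = 27.3 × 3.985 / (17.2 + 3.985) = 27.3 × 3.985/21.18 = 5.14 V.

V_out ≈ 5.14 V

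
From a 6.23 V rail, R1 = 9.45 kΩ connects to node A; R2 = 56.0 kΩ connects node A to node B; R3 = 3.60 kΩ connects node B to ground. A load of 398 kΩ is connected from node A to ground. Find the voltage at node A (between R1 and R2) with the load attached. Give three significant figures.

V ≈ 5.27 V

Below node A the series string R2+R3 = 59.60 kΩ sits in parallel with the 398 kΩ load: 51.84 kΩ.
V_A = 6.23 × 51.84/(9.45 + 51.84) = 5.27 V.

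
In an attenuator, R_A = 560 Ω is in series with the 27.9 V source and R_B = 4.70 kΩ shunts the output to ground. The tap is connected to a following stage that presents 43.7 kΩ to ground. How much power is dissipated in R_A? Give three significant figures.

Total resistance from the source is R_A + (R_B‖R_L) = 4804 Ω, so I = 27.9/4804 Ω = 5.808 mA.
P = I²·R_A = (5.808 mA)² × 560 Ω = 18.9 mW.

P ≈ 18.9 mW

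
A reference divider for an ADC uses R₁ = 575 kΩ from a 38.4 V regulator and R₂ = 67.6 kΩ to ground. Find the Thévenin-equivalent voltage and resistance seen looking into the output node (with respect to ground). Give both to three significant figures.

V_th is the open-circuit tap voltage: 38.4 × 67.6/(575 + 67.6) = 4.04 V.
With the supply zeroed, R₁ and R₂ appear in parallel from the tap: R_th = R₁‖R₂ = (575 × 67.6)/642.6 = 60.5 kΩ.

V_th = 4.04 V, R_th = 60.5 kΩ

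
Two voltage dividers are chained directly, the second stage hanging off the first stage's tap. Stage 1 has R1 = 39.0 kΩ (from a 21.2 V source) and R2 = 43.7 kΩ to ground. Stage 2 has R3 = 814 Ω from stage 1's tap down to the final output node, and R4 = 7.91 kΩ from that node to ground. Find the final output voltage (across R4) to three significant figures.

V_out ≈ 3.02 V

Stage 2 presents R3+R4 = 8724 Ω as a load on stage 1's tap.
Stage 1's lower leg becomes R2‖(R3+R4) = 7272 Ω, so V_mid = 21.2 × 7272/46270 = 3.332 V.
Stage 2 is itself unloaded: V_out = V_mid × R4/(R3+R4) = 3.332 × 7910/8724 = 3.02 V.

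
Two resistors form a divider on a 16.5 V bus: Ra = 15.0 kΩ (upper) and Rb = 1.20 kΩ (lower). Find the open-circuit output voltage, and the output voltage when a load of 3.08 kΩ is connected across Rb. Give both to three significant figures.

Open-circuit: V = 16.5 × 1.20/(15.0 + 1.20) = 1.22 V.
With the load, Rb becomes Rb‖R_L = 0.8636 kΩ, so V = 16.5 × 0.8636/15.86 = 0.898 V.

Unloaded: 1.22 V; loaded: 0.898 V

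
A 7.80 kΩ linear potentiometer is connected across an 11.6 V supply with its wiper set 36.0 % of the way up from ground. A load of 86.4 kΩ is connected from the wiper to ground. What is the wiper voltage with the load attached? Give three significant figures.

V ≈ 4.09 V

The wiper splits the pot into (1−α)R = 4.992 kΩ above and αR = 2.808 kΩ below.
Lower section ‖ load = 2.720 kΩ.
V_wiper = 11.6 × 2.720/(4.992 + 2.720) = 4.09 V.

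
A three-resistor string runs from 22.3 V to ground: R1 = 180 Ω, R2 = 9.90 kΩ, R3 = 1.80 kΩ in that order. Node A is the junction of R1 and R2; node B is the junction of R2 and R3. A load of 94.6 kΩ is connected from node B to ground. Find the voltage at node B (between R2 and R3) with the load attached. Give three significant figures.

At node B, R3 is in parallel with the load: R3‖R_L = 1766 Ω.
Below node A the resistance is R2 + (R3‖R_L) = 11670 Ω, so V_A = 22.3 × 11670/11850 = 21.96 V.
Then V_B = V_A × (R3‖R_L)/(R2 + R3‖R_L) = 21.96 × 1766/11670 = 3.33 V.

V ≈ 3.33 V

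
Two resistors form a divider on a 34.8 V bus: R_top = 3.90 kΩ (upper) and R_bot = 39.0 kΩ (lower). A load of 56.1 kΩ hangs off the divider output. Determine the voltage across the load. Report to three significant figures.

The load sits in parallel with R_bot: R_bot‖R_L = (39.0 × 56.1) / (39.0 + 56.1) = 23.01 kΩ.
V_out = 34.8 × 23.01 / (3.90 + 23.01) = 34.8 × 23.01/26.91 = 29.8 V.

V_out ≈ 29.8 V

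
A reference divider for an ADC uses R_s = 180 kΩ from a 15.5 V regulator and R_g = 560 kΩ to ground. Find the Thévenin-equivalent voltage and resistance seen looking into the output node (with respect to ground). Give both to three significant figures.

V_th = 11.7 V, R_th = 136 kΩ

V_th is the open-circuit tap voltage: 15.5 × 560/(180 + 560) = 11.7 V.
With the supply zeroed, R_s and R_g appear in parallel from the tap: R_th = R_s‖R_g = (180 × 560)/740.0 = 136 kΩ.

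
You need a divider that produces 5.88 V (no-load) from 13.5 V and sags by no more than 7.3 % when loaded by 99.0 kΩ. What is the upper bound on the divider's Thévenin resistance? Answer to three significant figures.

Loading drop = R_th/(R_th + R_L) ≤ 0.0730, so R_th ≤ R_L · ε/(1−ε) = 99.0 kΩ × 0.0730/0.9270 = 7.80 kΩ.
(Any R1, R2 with R2/(R1+R2) = 0.436 and R1‖R2 ≤ 7.80 kΩ will meet the spec.)

R_th ≤ 7.80 kΩ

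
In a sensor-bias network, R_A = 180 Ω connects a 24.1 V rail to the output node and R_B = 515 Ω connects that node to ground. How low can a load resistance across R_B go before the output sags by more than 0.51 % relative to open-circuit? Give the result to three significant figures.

R_L(min) ≈ 26.0 kΩ

Output resistance R_th = R_A‖R_B = (180 × 515)/695.0 = 133.4 Ω.
The fractional drop is R_th/(R_th + R_L); requiring this ≤ 0.00510 gives R_L ≥ R_th(1/0.00510 − 1) = 133.4 × 195.1 = 26.0 kΩ.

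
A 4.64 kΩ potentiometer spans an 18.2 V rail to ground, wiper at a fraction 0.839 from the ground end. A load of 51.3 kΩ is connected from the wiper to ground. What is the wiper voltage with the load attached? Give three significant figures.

V ≈ 15.1 V

The wiper splits the pot into (1−α)R = 747.0 Ω above and αR = 3893 Ω below.
Lower section ‖ load = 3618 Ω.
V_wiper = 18.2 × 3618/(747.0 + 3618) = 15.1 V.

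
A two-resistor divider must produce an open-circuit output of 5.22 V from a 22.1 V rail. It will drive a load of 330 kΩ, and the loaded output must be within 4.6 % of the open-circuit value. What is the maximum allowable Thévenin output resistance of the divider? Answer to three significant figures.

R_th ≤ 15.9 kΩ

Loading drop = R_th/(R_th + R_L) ≤ 0.0460, so R_th ≤ R_L · ε/(1−ε) = 330 kΩ × 0.0460/0.9540 = 15.9 kΩ.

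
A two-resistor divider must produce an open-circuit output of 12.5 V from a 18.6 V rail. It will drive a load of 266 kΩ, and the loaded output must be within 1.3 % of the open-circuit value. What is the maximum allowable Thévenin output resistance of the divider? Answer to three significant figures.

R_th ≤ 3.50 kΩ

Loading drop = R_th/(R_th + R_L) ≤ 0.0130, so R_th ≤ R_L · ε/(1−ε) = 266 kΩ × 0.0130/0.9870 = 3.50 kΩ.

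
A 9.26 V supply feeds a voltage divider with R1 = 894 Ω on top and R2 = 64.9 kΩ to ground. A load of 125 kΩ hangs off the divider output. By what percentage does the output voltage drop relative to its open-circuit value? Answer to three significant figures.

The divider's output (Thévenin) resistance is R1‖R2 = 881.9 Ω.
Fractional drop under load = R_th/(R_th + R_L) = 881.9 / (881.9 + 125000) = 0.007005.
So the output falls by 0.701 %.

0.701 %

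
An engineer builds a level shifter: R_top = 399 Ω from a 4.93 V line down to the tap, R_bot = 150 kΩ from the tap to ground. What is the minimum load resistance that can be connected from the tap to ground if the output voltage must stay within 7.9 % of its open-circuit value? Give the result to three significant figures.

R_L(min) ≈ 4.64 kΩ

Output resistance R_th = R_top‖R_bot = (399 × 150000)/150400 = 397.9 Ω.
The fractional drop is R_th/(R_th + R_L); requiring this ≤ 0.0790 gives R_L ≥ R_th(1/0.0790 − 1) = 397.9 × 11.66 = 4.64 kΩ.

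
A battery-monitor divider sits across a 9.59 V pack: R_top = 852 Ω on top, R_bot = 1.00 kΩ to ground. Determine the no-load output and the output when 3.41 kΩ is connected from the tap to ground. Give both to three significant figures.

Open-circuit: V = 9.59 × 1000/(852 + 1000) = 5.18 V.
With the load, R_bot becomes R_bot‖R_L = 773.2 Ω, so V = 9.59 × 773.2/1625 = 4.56 V.

Unloaded: 5.18 V; loaded: 4.56 V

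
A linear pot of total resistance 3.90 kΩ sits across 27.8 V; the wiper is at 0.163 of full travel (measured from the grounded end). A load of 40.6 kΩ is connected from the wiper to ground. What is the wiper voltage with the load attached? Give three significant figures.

The wiper splits the pot into (1−α)R = 3264 Ω above and αR = 635.7 Ω below.
Lower section ‖ load = 625.9 Ω.
V_wiper = 27.8 × 625.9/(3264 + 625.9) = 4.47 V.

V ≈ 4.47 V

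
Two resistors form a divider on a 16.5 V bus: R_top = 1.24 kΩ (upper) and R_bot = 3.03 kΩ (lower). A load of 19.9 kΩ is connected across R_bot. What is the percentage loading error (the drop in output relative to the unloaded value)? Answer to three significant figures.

The divider's output (Thévenin) resistance is R_top‖R_bot = 0.8799 kΩ.
Fractional drop under load = R_th/(R_th + R_L) = 0.8799 / (0.8799 + 19.9) = 0.04234.
So the output falls by 4.23 %.

4.23 %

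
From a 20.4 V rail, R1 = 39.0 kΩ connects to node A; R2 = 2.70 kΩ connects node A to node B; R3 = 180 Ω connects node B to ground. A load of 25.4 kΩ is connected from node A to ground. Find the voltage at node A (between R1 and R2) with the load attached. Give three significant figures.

V ≈ 1.27 V

Below node A the series string R2+R3 = 2880 Ω sits in parallel with the 25400 Ω load: 2587 Ω.
V_A = 20.4 × 2587/(39000 + 2587) = 1.27 V.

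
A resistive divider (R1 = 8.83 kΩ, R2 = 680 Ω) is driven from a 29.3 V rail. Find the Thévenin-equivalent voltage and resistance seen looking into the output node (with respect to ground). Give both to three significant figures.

V_th = 2.10 V, R_th = 631 Ω

V_th is the open-circuit tap voltage: 29.3 × 680/(8830 + 680) = 2.10 V.
With the supply zeroed, R1 and R2 appear in parallel from the tap: R_th = R1‖R2 = (8830 × 680)/9510 = 631 Ω.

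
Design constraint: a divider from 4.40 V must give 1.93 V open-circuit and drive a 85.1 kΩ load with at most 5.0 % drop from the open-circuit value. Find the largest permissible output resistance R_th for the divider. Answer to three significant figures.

R_th ≤ 4.48 kΩ

Loading drop = R_th/(R_th + R_L) ≤ 0.0500, so R_th ≤ R_L · ε/(1−ε) = 85.1 kΩ × 0.0500/0.9500 = 4.48 kΩ.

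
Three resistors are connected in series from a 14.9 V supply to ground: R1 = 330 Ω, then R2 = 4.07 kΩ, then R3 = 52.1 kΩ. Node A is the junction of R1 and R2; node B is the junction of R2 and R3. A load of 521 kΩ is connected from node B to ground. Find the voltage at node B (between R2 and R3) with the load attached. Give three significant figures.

V ≈ 13.6 V

At node B, R3 is in parallel with the load: R3‖R_L = 47360 Ω.
Below node A the resistance is R2 + (R3‖R_L) = 51430 Ω, so V_A = 14.9 × 51430/51760 = 14.81 V.
Then V_B = V_A × (R3‖R_L)/(R2 + R3‖R_L) = 14.81 × 47360/51430 = 13.6 V.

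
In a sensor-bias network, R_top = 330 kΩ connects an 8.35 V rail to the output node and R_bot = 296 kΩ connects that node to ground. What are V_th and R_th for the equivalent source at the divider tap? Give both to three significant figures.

V_th = 3.95 V, R_th = 156 kΩ

V_th is the open-circuit tap voltage: 8.35 × 296/(330 + 296) = 3.95 V.
With the supply zeroed, R_top and R_bot appear in parallel from the tap: R_th = R_top‖R_bot = (330 × 296)/626.0 = 156 kΩ.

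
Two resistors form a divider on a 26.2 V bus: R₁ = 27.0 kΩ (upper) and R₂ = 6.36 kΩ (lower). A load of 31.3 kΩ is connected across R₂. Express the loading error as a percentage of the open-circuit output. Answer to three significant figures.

The divider's output (Thévenin) resistance is R₁‖R₂ = 5.147 kΩ.
Fractional drop under load = R_th/(R_th + R_L) = 5.147 / (5.147 + 31.3) = 0.1412.
So the output falls by 14.1 %.

14.1 %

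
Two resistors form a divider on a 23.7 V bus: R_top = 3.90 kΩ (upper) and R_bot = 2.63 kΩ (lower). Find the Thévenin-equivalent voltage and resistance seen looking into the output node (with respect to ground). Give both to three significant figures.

V_th = 9.55 V, R_th = 1.57 kΩ

V_th is the open-circuit tap voltage: 23.7 × 2.63/(3.90 + 2.63) = 9.55 V.
With the supply zeroed, R_top and R_bot appear in parallel from the tap: R_th = R_top‖R_bot = (3.90 × 2.63)/6.530 = 1.57 kΩ.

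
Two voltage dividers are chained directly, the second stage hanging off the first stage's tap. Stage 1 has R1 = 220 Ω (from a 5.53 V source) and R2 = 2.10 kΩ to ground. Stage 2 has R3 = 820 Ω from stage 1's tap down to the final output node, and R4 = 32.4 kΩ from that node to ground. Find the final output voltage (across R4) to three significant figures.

Stage 2 presents R3+R4 = 33220 Ω as a load on stage 1's tap.
Stage 1's lower leg becomes R2‖(R3+R4) = 1975 Ω, so V_mid = 5.53 × 1975/2195 = 4.976 V.
Stage 2 is itself unloaded: V_out = V_mid × R4/(R3+R4) = 4.976 × 32400/33220 = 4.85 V.

V_out ≈ 4.85 V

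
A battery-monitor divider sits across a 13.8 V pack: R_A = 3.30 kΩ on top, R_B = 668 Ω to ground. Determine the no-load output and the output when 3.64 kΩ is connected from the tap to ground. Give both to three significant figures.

Open-circuit: V = 13.8 × 668/(3300 + 668) = 2.32 V.
With the load, R_B becomes R_B‖R_L = 564.4 Ω, so V = 13.8 × 564.4/3864 = 2.02 V.

Unloaded: 2.32 V; loaded: 2.02 V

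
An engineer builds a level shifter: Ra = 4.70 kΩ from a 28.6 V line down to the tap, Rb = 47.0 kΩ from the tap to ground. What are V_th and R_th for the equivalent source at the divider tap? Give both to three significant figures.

V_th = 26.0 V, R_th = 4.27 kΩ

V_th is the open-circuit tap voltage: 28.6 × 47.0/(4.70 + 47.0) = 26.0 V.
With the supply zeroed, Ra and Rb appear in parallel from the tap: R_th = Ra‖Rb = (4.70 × 47.0)/51.70 = 4.27 kΩ.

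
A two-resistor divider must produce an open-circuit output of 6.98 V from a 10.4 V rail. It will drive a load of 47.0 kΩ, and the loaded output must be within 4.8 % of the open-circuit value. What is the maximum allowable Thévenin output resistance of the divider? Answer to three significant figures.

Loading drop = R_th/(R_th + R_L) ≤ 0.0480, so R_th ≤ R_L · ε/(1−ε) = 47.0 kΩ × 0.0480/0.9520 = 2.37 kΩ.

R_th ≤ 2.37 kΩ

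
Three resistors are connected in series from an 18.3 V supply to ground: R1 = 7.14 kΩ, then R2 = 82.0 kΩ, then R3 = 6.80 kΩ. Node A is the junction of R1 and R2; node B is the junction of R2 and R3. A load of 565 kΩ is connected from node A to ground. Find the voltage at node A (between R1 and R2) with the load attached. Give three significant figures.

V ≈ 16.7 V

Below node A the series string R2+R3 = 88.80 kΩ sits in parallel with the 565 kΩ load: 76.74 kΩ.
V_A = 18.3 × 76.74/(7.14 + 76.74) = 16.7 V.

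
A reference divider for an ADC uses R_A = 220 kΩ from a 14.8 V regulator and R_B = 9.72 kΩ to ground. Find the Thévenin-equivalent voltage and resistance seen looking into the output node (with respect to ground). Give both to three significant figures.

V_th = 0.626 V, R_th = 9.31 kΩ

V_th is the open-circuit tap voltage: 14.8 × 9.72/(220 + 9.72) = 0.626 V.
With the supply zeroed, R_A and R_B appear in parallel from the tap: R_th = R_A‖R_B = (220 × 9.72)/229.7 = 9.31 kΩ.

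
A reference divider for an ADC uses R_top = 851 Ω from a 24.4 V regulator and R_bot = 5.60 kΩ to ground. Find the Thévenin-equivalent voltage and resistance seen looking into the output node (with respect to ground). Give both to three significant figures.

V_th is the open-circuit tap voltage: 24.4 × 5600/(851 + 5600) = 21.2 V.
With the supply zeroed, R_top and R_bot appear in parallel from the tap: R_th = R_top‖R_bot = (851 × 5600)/6451 = 739 Ω.

V_th = 21.2 V, R_th = 739 Ω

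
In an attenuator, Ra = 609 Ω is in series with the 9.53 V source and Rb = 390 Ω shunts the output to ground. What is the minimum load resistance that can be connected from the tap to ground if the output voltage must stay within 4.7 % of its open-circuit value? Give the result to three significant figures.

R_L(min) ≈ 4.82 kΩ

Output resistance R_th = Ra‖Rb = (609 × 390)/999.0 = 237.7 Ω.
The fractional drop is R_th/(R_th + R_L); requiring this ≤ 0.0470 gives R_L ≥ R_th(1/0.0470 − 1) = 237.7 × 20.28 = 4.82 kΩ.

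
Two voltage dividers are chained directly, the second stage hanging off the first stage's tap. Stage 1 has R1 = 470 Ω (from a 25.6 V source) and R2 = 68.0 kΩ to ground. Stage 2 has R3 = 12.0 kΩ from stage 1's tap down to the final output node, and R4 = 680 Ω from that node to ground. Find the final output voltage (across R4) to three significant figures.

Stage 2 presents R3+R4 = 12680 Ω as a load on stage 1's tap.
Stage 1's lower leg becomes R2‖(R3+R4) = 10690 Ω, so V_mid = 25.6 × 10690/11160 = 24.52 V.
Stage 2 is itself unloaded: V_out = V_mid × R4/(R3+R4) = 24.52 × 680/12680 = 1.32 V.

V_out ≈ 1.32 V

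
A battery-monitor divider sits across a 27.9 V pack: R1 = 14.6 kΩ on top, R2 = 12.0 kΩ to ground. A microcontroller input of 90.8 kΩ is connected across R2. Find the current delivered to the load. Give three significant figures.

R2‖R_L = 10.60 kΩ; V_out = 27.9 × 10.60/25.20 = 11.74 V.
I_L = V_out / R_L = 11.74 / 90.8 kΩ = 0.129 mA.

I_L ≈ 0.129 mA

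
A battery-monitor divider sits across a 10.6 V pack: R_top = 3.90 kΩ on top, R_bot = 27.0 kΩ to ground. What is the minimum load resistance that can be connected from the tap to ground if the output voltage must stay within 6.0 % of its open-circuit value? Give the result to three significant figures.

R_L(min) ≈ 53.4 kΩ

Output resistance R_th = R_top‖R_bot = (3.90 × 27.0)/30.90 = 3.408 kΩ.
The fractional drop is R_th/(R_th + R_L); requiring this ≤ 0.0600 gives R_L ≥ R_th(1/0.0600 − 1) = 3.408 × 15.67 = 53.4 kΩ.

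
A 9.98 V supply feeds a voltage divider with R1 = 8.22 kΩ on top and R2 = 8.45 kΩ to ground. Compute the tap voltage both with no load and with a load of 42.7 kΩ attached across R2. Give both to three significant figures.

Unloaded: 5.06 V; loaded: 4.61 V

Open-circuit: V = 9.98 × 8.45/(8.22 + 8.45) = 5.06 V.
With the load, R2 becomes R2‖R_L = 7.054 kΩ, so V = 9.98 × 7.054/15.27 = 4.61 V.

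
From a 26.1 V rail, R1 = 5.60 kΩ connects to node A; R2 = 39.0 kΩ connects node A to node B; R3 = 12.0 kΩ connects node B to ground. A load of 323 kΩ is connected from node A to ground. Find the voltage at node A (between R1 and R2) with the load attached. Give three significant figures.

Below node A the series string R2+R3 = 51.00 kΩ sits in parallel with the 323 kΩ load: 44.05 kΩ.
V_A = 26.1 × 44.05/(5.60 + 44.05) = 23.2 V.

V ≈ 23.2 V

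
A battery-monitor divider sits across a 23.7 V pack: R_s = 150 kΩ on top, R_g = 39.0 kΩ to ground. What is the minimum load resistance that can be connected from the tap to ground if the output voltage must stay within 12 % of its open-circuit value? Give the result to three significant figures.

R_L(min) ≈ 227 kΩ

Output resistance R_th = R_s‖R_g = (150 × 39.0)/189.0 = 30.95 kΩ.
The fractional drop is R_th/(R_th + R_L); requiring this ≤ 0.120 gives R_L ≥ R_th(1/0.120 − 1) = 30.95 × 7.333 = 227 kΩ.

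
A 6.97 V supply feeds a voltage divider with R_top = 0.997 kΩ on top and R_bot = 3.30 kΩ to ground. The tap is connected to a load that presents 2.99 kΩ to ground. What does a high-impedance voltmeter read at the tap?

The load sits in parallel with R_bot: R_bot‖R_L = (3300 × 2990) / (3300 + 2990) = 1569 Ω.
V_out = 6.97 × 1569 / (997 + 1569) = 6.97 × 1569/2566 = 4.26 V.
(Unloaded it would have been 5.35 V.)

V_out ≈ 4.26 V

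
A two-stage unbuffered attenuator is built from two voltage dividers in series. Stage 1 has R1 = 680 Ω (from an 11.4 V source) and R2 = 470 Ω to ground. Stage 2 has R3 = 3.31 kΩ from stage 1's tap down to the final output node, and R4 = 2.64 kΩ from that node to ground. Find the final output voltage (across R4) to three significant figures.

V_out ≈ 1.97 V

Stage 2 presents R3+R4 = 5950 Ω as a load on stage 1's tap.
Stage 1's lower leg becomes R2‖(R3+R4) = 435.6 Ω, so V_mid = 11.4 × 435.6/1116 = 4.451 V.
Stage 2 is itself unloaded: V_out = V_mid × R4/(R3+R4) = 4.451 × 2640/5950 = 1.97 V.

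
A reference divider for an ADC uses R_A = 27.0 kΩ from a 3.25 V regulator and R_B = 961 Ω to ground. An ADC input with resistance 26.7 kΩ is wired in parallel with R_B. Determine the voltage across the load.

The load sits in parallel with R_B: R_B‖R_L = (961 × 26700) / (961 + 26700) = 927.6 Ω.
V_out = 3.25 × 927.6 / (27000 + 927.6) = 3.25 × 927.6/27930 = 0.108 V.
(Unloaded it would have been 0.112 V.)

V_out ≈ 0.108 V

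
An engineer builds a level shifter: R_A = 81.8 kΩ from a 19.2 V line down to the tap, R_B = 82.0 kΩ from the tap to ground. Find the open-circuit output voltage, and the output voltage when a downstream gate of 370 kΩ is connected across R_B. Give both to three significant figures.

Open-circuit: V = 19.2 × 82.0/(81.8 + 82.0) = 9.61 V.
With the load, R_B becomes R_B‖R_L = 67.12 kΩ, so V = 19.2 × 67.12/148.9 = 8.65 V.

Unloaded: 9.61 V; loaded: 8.65 V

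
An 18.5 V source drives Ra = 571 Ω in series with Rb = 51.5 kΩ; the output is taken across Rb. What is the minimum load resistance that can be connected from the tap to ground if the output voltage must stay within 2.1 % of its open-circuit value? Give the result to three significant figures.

Output resistance R_th = Ra‖Rb = (571 × 51500)/52070 = 564.7 Ω.
The fractional drop is R_th/(R_th + R_L); requiring this ≤ 0.0210 gives R_L ≥ R_th(1/0.0210 − 1) = 564.7 × 46.62 = 26.3 kΩ.

R_L(min) ≈ 26.3 kΩ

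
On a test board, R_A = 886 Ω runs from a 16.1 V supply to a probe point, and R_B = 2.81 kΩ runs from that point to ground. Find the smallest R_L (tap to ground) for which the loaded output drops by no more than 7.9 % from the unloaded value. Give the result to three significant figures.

R_L(min) ≈ 7.85 kΩ

Output resistance R_th = R_A‖R_B = (886 × 2810)/3696 = 673.6 Ω.
The fractional drop is R_th/(R_th + R_L); requiring this ≤ 0.0790 gives R_L ≥ R_th(1/0.0790 − 1) = 673.6 × 11.66 = 7.85 kΩ.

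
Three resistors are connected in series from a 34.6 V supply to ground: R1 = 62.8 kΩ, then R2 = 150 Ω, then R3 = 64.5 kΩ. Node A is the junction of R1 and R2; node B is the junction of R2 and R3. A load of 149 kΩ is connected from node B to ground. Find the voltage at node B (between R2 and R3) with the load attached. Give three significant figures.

V ≈ 14.4 V

At node B, R3 is in parallel with the load: R3‖R_L = 45010 Ω.
Below node A the resistance is R2 + (R3‖R_L) = 45160 Ω, so V_A = 34.6 × 45160/108000 = 14.47 V.
Then V_B = V_A × (R3‖R_L)/(R2 + R3‖R_L) = 14.47 × 45010/45160 = 14.4 V.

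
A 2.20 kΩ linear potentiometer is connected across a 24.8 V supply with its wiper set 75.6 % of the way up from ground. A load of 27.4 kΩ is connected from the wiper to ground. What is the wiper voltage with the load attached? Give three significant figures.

The wiper splits the pot into (1−α)R = 536.8 Ω above and αR = 1663 Ω below.
Lower section ‖ load = 1568 Ω.
V_wiper = 24.8 × 1568/(536.8 + 1568) = 18.5 V.

V ≈ 18.5 V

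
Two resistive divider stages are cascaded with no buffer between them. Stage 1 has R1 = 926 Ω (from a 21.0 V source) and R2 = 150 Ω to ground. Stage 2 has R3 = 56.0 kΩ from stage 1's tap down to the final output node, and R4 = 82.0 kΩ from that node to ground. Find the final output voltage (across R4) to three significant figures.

V_out ≈ 1.74 V

Stage 2 presents R3+R4 = 138000 Ω as a load on stage 1's tap.
Stage 1's lower leg becomes R2‖(R3+R4) = 149.8 Ω, so V_mid = 21.0 × 149.8/1076 = 2.925 V.
Stage 2 is itself unloaded: V_out = V_mid × R4/(R3+R4) = 2.925 × 82000/138000 = 1.74 V.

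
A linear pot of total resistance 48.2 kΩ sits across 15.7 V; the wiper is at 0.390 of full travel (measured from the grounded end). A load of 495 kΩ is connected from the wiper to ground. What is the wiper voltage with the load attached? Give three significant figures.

The wiper splits the pot into (1−α)R = 29.40 kΩ above and αR = 18.80 kΩ below.
Lower section ‖ load = 18.11 kΩ.
V_wiper = 15.7 × 18.11/(29.40 + 18.11) = 5.98 V.

V ≈ 5.98 V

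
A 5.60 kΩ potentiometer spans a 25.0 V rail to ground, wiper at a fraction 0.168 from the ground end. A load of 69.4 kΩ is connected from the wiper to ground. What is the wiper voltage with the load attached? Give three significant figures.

The wiper splits the pot into (1−α)R = 4659 Ω above and αR = 940.8 Ω below.
Lower section ‖ load = 928.2 Ω.
V_wiper = 25.0 × 928.2/(4659 + 928.2) = 4.15 V.

V ≈ 4.15 V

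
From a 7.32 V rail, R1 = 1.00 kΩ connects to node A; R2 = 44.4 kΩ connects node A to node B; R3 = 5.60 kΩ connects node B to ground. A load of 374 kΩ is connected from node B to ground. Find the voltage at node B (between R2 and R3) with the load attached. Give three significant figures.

V ≈ 0.793 V

At node B, R3 is in parallel with the load: R3‖R_L = 5.517 kΩ.
Below node A the resistance is R2 + (R3‖R_L) = 49.92 kΩ, so V_A = 7.32 × 49.92/50.92 = 7.176 V.
Then V_B = V_A × (R3‖R_L)/(R2 + R3‖R_L) = 7.176 × 5.517/49.92 = 0.793 V.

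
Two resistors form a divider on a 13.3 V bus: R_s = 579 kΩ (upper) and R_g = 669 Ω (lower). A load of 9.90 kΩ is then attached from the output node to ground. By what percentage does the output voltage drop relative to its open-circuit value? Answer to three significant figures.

The divider's output (Thévenin) resistance is R_s‖R_g = 668.2 Ω.
Fractional drop under load = R_th/(R_th + R_L) = 668.2 / (668.2 + 9900) = 0.06323.
So the output falls by 6.32 %.

6.32 %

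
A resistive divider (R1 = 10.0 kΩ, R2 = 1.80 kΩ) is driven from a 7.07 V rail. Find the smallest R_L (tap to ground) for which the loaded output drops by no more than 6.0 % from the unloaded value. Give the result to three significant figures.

R_L(min) ≈ 23.9 kΩ

Output resistance R_th = R1‖R2 = (10.0 × 1.80)/11.80 = 1.525 kΩ.
The fractional drop is R_th/(R_th + R_L); requiring this ≤ 0.0600 gives R_L ≥ R_th(1/0.0600 − 1) = 1.525 × 15.67 = 23.9 kΩ.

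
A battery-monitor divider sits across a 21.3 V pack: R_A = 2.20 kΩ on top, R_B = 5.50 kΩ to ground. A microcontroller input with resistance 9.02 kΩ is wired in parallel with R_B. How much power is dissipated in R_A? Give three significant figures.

P ≈ 31.6 mW

Total resistance from the source is R_A + (R_B‖R_L) = 5.617 kΩ, so I = 21.3/5.617 kΩ = 3.792 mA.
P = I²·R_A = (3.792 mA)² × 2.20 kΩ = 31.6 mW.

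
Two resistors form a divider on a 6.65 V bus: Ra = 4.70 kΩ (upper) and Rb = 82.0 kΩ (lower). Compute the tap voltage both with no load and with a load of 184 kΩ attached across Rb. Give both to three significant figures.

Unloaded: 6.29 V; loaded: 6.14 V

Open-circuit: V = 6.65 × 82.0/(4.70 + 82.0) = 6.29 V.
With the load, Rb becomes Rb‖R_L = 56.72 kΩ, so V = 6.65 × 56.72/61.42 = 6.14 V.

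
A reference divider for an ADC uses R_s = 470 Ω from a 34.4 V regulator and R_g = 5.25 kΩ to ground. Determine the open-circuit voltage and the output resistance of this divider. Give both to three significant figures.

V_th is the open-circuit tap voltage: 34.4 × 5250/(470 + 5250) = 31.6 V.
With the supply zeroed, R_s and R_g appear in parallel from the tap: R_th = R_s‖R_g = (470 × 5250)/5720 = 431 Ω.

V_th = 31.6 V, R_th = 431 Ω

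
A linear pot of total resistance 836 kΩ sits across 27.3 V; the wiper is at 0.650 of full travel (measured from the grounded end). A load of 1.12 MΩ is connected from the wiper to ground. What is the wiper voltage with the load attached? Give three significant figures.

The wiper splits the pot into (1−α)R = 292.6 kΩ above and αR = 543.4 kΩ below.
Lower section ‖ load = 365.9 kΩ.
V_wiper = 27.3 × 365.9/(292.6 + 365.9) = 15.2 V.

V ≈ 15.2 V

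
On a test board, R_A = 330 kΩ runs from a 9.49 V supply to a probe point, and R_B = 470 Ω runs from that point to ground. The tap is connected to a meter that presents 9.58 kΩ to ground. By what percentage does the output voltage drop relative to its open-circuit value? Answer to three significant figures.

4.67 %

The divider's output (Thévenin) resistance is R_A‖R_B = 469.3 Ω.
Fractional drop under load = R_th/(R_th + R_L) = 469.3 / (469.3 + 9580) = 0.04670.
So the output falls by 4.67 %.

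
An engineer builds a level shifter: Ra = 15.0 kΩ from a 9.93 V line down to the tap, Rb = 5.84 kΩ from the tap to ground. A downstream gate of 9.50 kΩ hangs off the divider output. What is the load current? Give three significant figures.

I_L ≈ 0.203 mA

Rb‖R_L = 3.617 kΩ; V_out = 9.93 × 3.617/18.62 = 1.929 V.
I_L = V_out / R_L = 1.929 / 9.50 kΩ = 0.203 mA.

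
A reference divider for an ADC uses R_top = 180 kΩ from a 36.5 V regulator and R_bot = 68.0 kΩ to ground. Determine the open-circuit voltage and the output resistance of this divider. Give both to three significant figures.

V_th = 10.0 V, R_th = 49.4 kΩ

V_th is the open-circuit tap voltage: 36.5 × 68.0/(180 + 68.0) = 10.0 V.
With the supply zeroed, R_top and R_bot appear in parallel from the tap: R_th = R_top‖R_bot = (180 × 68.0)/248.0 = 49.4 kΩ.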